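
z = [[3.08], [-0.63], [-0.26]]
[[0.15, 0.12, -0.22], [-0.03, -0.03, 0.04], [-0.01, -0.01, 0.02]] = z @ [[0.05, 0.04, -0.07]]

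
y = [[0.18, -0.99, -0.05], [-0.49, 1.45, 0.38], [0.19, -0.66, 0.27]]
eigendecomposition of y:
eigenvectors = [[-0.51,0.96,0.39], [0.73,0.29,-0.16], [-0.45,0.03,0.91]]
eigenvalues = [1.56, -0.12, 0.47]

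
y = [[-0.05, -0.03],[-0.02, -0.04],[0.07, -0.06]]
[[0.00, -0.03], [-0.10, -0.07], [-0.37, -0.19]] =y @ [[-2.21, -0.76],[3.56, 2.21]]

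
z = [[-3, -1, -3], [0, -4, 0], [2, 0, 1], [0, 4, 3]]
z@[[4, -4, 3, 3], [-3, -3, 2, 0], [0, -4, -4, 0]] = [[-9, 27, 1, -9], [12, 12, -8, 0], [8, -12, 2, 6], [-12, -24, -4, 0]]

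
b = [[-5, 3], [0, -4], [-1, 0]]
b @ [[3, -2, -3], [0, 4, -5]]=[[-15, 22, 0], [0, -16, 20], [-3, 2, 3]]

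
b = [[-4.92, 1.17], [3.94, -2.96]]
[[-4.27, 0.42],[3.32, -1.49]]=b @ [[0.88, 0.05], [0.05, 0.57]]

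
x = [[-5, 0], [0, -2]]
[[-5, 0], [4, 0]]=x @ [[1, 0], [-2, 0]]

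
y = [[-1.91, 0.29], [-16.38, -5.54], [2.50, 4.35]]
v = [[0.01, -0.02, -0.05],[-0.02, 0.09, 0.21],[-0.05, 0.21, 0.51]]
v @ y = [[0.18, -0.1], [-0.91, 0.41], [-2.07, 1.04]]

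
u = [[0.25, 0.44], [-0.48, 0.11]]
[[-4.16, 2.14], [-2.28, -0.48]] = u@[[2.28, 1.87],[-10.75, 3.8]]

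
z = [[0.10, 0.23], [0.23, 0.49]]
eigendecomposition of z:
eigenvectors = [[-0.91, -0.42],[0.42, -0.91]]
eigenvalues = [-0.01, 0.6]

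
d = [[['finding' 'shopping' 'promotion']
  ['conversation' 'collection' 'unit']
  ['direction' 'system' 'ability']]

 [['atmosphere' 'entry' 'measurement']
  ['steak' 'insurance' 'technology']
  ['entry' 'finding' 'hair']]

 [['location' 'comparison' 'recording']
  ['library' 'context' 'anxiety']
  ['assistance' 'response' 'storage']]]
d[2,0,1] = 'comparison'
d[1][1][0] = 'steak'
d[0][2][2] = 'ability'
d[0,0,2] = 'promotion'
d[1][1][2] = 'technology'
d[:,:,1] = [['shopping', 'collection', 'system'], ['entry', 'insurance', 'finding'], ['comparison', 'context', 'response']]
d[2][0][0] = 'location'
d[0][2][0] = 'direction'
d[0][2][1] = 'system'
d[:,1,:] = [['conversation', 'collection', 'unit'], ['steak', 'insurance', 'technology'], ['library', 'context', 'anxiety']]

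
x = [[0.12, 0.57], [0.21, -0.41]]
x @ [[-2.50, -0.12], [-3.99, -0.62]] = [[-2.57, -0.37],[1.11, 0.23]]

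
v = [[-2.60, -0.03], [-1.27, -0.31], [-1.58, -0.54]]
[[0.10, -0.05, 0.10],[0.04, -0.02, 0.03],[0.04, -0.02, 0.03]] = v @ [[-0.04, 0.02, -0.04],[0.05, -0.02, 0.06]]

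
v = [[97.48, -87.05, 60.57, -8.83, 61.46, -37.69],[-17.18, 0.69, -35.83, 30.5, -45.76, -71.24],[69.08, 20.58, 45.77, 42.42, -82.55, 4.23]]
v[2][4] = -82.55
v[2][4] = -82.55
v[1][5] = -71.24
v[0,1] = -87.05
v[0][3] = -8.83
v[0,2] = 60.57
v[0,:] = [97.48, -87.05, 60.57, -8.83, 61.46, -37.69]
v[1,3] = 30.5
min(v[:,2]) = -35.83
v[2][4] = -82.55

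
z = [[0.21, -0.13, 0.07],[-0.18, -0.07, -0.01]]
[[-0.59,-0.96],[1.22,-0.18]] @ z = [[0.05, 0.14, -0.03], [0.29, -0.15, 0.09]]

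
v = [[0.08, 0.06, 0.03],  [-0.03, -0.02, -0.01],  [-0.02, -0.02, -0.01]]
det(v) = -0.00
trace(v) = 0.05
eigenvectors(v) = [[0.91+0.00j, 0.00-0.00j, 0j], [-0.37+0.00j, (0.45+0j), (0.45-0j)], [(-0.18+0j), -0.89+0.00j, -0.89-0.00j]]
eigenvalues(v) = [(0.05+0j), (-0+0j), (-0-0j)]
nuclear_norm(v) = 0.12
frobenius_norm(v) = 0.11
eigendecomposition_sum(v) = [[(0.08+0j), 0.06+0.00j, (0.03+0j)], [-0.03-0.00j, (-0.02-0j), (-0.01-0j)], [-0.02-0.00j, (-0.01-0j), (-0.01-0j)]] + [[0.00-0.00j, 0.00-0.00j, -0j], [0.00+0.00j, 0.00+0.00j, 0.00+0.00j], [-0.00-0.00j, -0.00-0.00j, (-0-0j)]] + [[0.00+0.00j,  0j,  0.00+0.00j], [0.00-0.00j,  -0j,  0.00-0.00j], [(-0+0j),  -0.00+0.00j,  (-0+0j)]]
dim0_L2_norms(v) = [0.09, 0.07, 0.03]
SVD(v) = [[-0.91, 0.08, 0.41], [0.33, -0.48, 0.82], [0.26, 0.88, 0.41]] @ diag([0.1147921315289604, 0.004771429454352309, 6.16389378128874e-20]) @ [[-0.76, -0.58, -0.29], [0.65, -0.68, -0.34], [-0.0, 0.45, -0.89]]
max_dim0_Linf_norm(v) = 0.08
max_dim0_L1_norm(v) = 0.13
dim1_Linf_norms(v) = [0.08, 0.03, 0.02]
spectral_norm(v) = 0.11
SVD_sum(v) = [[0.08, 0.06, 0.03], [-0.03, -0.02, -0.01], [-0.02, -0.02, -0.01]] + [[0.0, -0.0, -0.0],  [-0.00, 0.00, 0.00],  [0.0, -0.0, -0.0]] + [[0.0, 0.00, -0.00], [0.00, 0.00, -0.00], [0.0, 0.00, -0.00]]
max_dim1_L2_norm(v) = 0.1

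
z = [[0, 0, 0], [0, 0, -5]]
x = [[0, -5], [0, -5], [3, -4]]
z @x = [[0, 0], [-15, 20]]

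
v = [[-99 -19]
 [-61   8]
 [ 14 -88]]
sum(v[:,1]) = -99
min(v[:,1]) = -88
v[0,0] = -99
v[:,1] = [-19, 8, -88]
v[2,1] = -88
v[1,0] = -61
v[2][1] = -88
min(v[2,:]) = -88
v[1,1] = 8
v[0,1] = -19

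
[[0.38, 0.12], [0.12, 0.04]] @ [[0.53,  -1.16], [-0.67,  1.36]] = [[0.12, -0.28], [0.04, -0.08]]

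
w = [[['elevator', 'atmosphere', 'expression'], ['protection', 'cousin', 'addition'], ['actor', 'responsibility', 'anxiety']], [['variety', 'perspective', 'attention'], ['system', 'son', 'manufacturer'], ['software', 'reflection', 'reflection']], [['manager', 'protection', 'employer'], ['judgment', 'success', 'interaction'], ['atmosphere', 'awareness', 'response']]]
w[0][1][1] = 'cousin'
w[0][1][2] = 'addition'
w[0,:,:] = [['elevator', 'atmosphere', 'expression'], ['protection', 'cousin', 'addition'], ['actor', 'responsibility', 'anxiety']]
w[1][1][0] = 'system'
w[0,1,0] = 'protection'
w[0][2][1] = 'responsibility'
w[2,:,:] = [['manager', 'protection', 'employer'], ['judgment', 'success', 'interaction'], ['atmosphere', 'awareness', 'response']]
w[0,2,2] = 'anxiety'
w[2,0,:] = ['manager', 'protection', 'employer']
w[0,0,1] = 'atmosphere'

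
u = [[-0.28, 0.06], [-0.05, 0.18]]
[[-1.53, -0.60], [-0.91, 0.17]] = u @ [[4.64, 2.49],[-3.79, 1.63]]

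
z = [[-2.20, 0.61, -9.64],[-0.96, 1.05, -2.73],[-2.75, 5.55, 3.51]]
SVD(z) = [[-0.90, 0.29, -0.31],  [-0.25, 0.22, 0.94],  [0.34, 0.93, -0.13]] @ diag([10.748295920412808, 6.538514584292101, 0.16050494770234058]) @ [[0.12, 0.10, 0.99],[-0.52, 0.85, -0.02],[0.84, 0.51, -0.16]]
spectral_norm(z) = 10.75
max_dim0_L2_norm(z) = 10.62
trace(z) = 2.36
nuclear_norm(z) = 17.45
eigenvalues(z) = [-3.48, 5.22, 0.62]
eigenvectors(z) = [[0.95,0.78,-0.83], [0.29,0.21,-0.52], [0.14,-0.59,0.21]]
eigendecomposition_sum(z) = [[-4.57, 5.63, -4.10], [-1.39, 1.71, -1.24], [-0.70, 0.86, -0.62]] + [[2.91, -6.84, -5.46], [0.76, -1.80, -1.44], [-2.19, 5.15, 4.11]] + [[-0.54, 1.81, -0.08], [-0.34, 1.14, -0.05], [0.14, -0.46, 0.02]]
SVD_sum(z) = [[-1.16, -0.99, -9.6], [-0.32, -0.28, -2.67], [0.44, 0.38, 3.66]] + [[-1.00, 1.63, -0.05],[-0.76, 1.25, -0.04],[-3.17, 5.18, -0.15]] + [[-0.04, -0.03, 0.01], [0.13, 0.08, -0.02], [-0.02, -0.01, 0.00]]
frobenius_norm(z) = 12.58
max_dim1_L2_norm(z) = 9.91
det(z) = -11.28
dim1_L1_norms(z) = [12.45, 4.74, 11.81]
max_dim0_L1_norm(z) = 15.88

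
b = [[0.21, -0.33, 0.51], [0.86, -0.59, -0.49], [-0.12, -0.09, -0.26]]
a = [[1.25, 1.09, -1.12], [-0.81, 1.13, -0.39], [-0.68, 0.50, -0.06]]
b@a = [[0.18, 0.11, -0.14], [1.89, 0.03, -0.70], [0.1, -0.36, 0.19]]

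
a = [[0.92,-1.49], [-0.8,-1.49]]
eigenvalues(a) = [1.34, -1.91]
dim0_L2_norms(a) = [1.22, 2.11]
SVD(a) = [[0.73,0.68], [0.68,-0.73]] @ diag([2.1097354779605655, 1.214749444549988]) @ [[0.06, -1.00],  [1.00, 0.06]]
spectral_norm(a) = 2.11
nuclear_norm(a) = 3.32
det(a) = -2.56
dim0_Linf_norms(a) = [0.92, 1.49]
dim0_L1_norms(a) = [1.72, 2.98]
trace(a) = -0.57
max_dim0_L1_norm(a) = 2.98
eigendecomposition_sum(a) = [[1.17, -0.61],[-0.33, 0.17]] + [[-0.25, -0.88], [-0.47, -1.66]]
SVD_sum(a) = [[0.09, -1.54], [0.09, -1.44]] + [[0.83, 0.05], [-0.89, -0.05]]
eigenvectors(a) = [[0.96, 0.47], [-0.27, 0.88]]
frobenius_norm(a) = 2.43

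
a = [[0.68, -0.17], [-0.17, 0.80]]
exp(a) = [[2.0, -0.36], [-0.36, 2.26]]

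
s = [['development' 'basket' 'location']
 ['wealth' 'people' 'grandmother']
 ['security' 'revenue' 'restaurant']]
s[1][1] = 'people'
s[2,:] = ['security', 'revenue', 'restaurant']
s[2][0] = 'security'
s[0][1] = 'basket'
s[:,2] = ['location', 'grandmother', 'restaurant']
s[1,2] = 'grandmother'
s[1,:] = ['wealth', 'people', 'grandmother']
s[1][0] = 'wealth'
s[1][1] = 'people'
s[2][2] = 'restaurant'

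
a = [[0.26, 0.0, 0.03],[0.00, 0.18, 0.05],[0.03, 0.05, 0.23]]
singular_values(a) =[0.29, 0.24, 0.15]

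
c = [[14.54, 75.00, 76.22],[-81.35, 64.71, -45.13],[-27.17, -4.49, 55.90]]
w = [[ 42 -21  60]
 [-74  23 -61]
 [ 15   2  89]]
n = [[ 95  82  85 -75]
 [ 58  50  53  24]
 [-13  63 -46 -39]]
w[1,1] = 23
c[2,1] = -4.49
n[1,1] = 50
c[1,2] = -45.13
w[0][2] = 60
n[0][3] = -75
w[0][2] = 60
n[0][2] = 85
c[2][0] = -27.17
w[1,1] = 23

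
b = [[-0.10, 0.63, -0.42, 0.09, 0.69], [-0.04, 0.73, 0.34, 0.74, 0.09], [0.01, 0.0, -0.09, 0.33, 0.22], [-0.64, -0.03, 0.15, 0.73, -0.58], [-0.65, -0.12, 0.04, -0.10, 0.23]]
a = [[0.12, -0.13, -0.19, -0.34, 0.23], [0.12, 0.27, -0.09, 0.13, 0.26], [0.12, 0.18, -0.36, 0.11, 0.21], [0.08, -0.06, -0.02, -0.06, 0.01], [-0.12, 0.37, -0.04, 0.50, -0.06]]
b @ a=[[-0.06, 0.36, 0.08, 0.41, 0.01], [0.17, 0.25, -0.2, 0.15, 0.25], [-0.01, 0.04, 0.02, 0.08, -0.03], [0.07, -0.16, 0.08, -0.10, -0.08], [-0.12, 0.15, 0.11, 0.33, -0.19]]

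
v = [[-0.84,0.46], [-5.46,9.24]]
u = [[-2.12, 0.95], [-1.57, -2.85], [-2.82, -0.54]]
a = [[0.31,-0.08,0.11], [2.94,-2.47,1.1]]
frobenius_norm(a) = 4.01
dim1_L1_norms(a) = [0.5, 6.51]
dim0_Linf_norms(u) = [2.82, 2.85]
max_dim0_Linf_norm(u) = 2.85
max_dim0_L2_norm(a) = 2.96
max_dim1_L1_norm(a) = 6.51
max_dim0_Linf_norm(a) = 2.94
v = a @ u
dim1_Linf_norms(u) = [2.12, 2.85, 2.82]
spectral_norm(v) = 10.76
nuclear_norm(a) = 4.15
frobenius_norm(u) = 4.92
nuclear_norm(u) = 6.81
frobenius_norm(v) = 10.78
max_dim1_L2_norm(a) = 3.99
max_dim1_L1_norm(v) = 14.7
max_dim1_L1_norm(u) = 4.42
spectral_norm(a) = 4.01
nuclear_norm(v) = 11.25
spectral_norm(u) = 4.12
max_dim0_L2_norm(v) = 9.25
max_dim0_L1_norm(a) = 3.25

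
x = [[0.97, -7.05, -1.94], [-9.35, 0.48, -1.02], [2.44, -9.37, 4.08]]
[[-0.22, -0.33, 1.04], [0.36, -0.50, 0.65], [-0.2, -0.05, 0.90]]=x @[[-0.04, 0.05, -0.07], [0.02, 0.04, -0.14], [0.02, 0.05, -0.06]]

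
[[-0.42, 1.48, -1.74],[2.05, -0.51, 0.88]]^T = [[-0.42, 2.05], [1.48, -0.51], [-1.74, 0.88]]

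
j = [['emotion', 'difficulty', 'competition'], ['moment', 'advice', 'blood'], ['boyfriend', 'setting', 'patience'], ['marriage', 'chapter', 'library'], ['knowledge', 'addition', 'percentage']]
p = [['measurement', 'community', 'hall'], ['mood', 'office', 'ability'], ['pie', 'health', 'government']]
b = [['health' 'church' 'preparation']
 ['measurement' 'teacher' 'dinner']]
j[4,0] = 'knowledge'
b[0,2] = 'preparation'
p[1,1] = 'office'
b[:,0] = ['health', 'measurement']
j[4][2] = 'percentage'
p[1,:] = ['mood', 'office', 'ability']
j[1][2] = 'blood'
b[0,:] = ['health', 'church', 'preparation']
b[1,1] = 'teacher'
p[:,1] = ['community', 'office', 'health']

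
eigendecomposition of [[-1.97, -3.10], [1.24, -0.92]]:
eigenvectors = [[0.85+0.00j, (0.85-0j)], [(-0.14-0.52j), -0.14+0.52j]]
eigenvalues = [(-1.44+1.89j), (-1.44-1.89j)]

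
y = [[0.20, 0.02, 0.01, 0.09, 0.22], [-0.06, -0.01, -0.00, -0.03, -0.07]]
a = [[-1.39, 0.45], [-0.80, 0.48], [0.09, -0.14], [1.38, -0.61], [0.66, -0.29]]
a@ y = [[-0.30, -0.03, -0.01, -0.14, -0.34], [-0.19, -0.02, -0.01, -0.09, -0.21], [0.03, 0.00, 0.0, 0.01, 0.03], [0.31, 0.03, 0.01, 0.14, 0.35], [0.15, 0.02, 0.01, 0.07, 0.17]]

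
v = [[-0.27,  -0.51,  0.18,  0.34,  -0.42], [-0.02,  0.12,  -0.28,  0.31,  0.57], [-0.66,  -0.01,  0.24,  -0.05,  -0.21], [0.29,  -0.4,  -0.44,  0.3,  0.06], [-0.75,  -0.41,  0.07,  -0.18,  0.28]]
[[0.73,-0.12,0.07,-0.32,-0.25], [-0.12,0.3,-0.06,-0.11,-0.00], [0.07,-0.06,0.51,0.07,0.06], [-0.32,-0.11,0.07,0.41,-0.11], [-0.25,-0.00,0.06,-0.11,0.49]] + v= [[0.46, -0.63, 0.25, 0.02, -0.67], [-0.14, 0.42, -0.34, 0.20, 0.57], [-0.59, -0.07, 0.75, 0.02, -0.15], [-0.03, -0.51, -0.37, 0.71, -0.05], [-1.0, -0.41, 0.13, -0.29, 0.77]]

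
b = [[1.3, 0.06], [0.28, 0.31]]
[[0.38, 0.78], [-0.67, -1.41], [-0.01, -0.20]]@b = [[0.71, 0.26], [-1.27, -0.48], [-0.07, -0.06]]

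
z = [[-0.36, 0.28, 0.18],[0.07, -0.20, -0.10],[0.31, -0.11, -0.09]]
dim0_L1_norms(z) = [0.74, 0.59, 0.37]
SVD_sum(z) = [[-0.37,0.27,0.17], [0.15,-0.11,-0.07], [0.25,-0.18,-0.12]] + [[0.01,0.01,0.0],[-0.08,-0.09,-0.03],[0.06,0.07,0.02]] + [[0.0, -0.00, 0.00], [0.00, -0.00, 0.00], [0.0, -0.0, 0.00]]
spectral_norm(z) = 0.62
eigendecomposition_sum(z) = [[-0.35, 0.30, 0.19], [0.13, -0.11, -0.07], [0.24, -0.21, -0.13]] + [[0.00, 0.00, 0.0], [-0.0, -0.0, -0.0], [0.01, 0.01, 0.01]] + [[-0.01, -0.02, -0.01], [-0.05, -0.09, -0.03], [0.06, 0.10, 0.03]]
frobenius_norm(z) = 0.64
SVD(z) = [[-0.79, 0.09, 0.61], [0.32, -0.78, 0.54], [0.53, 0.62, 0.59]] @ diag([0.6215397857289705, 0.15898614718179266, 0.003420491232956838]) @ [[0.75, -0.55, -0.36], [0.64, 0.72, 0.25], [0.12, -0.42, 0.90]]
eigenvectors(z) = [[-0.78,0.15,-0.19], [0.28,-0.39,-0.66], [0.55,0.91,0.73]]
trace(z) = -0.65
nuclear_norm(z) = 0.78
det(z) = 0.00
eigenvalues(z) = [-0.59, 0.01, -0.07]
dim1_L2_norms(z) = [0.49, 0.23, 0.34]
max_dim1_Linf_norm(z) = 0.36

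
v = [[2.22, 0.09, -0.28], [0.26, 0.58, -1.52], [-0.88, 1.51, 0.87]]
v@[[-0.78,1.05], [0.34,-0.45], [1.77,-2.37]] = [[-2.20, 2.95],[-2.7, 3.61],[2.74, -3.67]]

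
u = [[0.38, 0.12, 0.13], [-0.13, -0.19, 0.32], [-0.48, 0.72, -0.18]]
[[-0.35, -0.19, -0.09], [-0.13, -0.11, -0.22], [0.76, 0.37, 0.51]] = u @ [[-0.85, -0.4, -0.21], [0.36, 0.14, 0.44], [-0.53, -0.42, -0.5]]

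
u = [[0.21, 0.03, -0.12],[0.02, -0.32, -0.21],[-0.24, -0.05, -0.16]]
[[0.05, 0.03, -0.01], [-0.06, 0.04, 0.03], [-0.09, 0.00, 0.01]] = u @ [[0.27, 0.07, -0.04],[0.16, -0.05, -0.11],[0.08, -0.10, 0.01]]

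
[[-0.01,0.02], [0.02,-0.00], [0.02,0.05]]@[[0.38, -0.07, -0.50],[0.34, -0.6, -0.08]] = [[0.00, -0.01, 0.00], [0.01, -0.0, -0.01], [0.02, -0.03, -0.01]]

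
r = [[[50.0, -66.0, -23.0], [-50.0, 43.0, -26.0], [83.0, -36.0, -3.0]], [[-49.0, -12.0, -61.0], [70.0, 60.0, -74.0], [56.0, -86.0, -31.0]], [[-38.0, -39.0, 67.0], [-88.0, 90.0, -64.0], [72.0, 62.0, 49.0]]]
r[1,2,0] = 56.0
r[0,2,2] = -3.0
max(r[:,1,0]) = 70.0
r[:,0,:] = [[50.0, -66.0, -23.0], [-49.0, -12.0, -61.0], [-38.0, -39.0, 67.0]]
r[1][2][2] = -31.0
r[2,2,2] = 49.0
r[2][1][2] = -64.0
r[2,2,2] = 49.0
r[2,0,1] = -39.0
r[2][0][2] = 67.0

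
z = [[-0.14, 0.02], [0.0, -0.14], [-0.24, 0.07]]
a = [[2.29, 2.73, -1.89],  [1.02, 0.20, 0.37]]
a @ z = [[0.13, -0.47],  [-0.23, 0.02]]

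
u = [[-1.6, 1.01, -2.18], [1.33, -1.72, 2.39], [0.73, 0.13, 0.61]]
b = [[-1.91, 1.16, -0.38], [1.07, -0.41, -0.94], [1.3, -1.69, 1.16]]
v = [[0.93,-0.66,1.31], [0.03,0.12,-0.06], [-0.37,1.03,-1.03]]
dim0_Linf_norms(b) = [1.91, 1.69, 1.16]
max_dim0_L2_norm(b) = 2.55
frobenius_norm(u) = 4.44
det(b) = 1.57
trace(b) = -1.16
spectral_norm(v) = 2.25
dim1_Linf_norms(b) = [1.91, 1.07, 1.69]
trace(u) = -2.71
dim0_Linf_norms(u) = [1.6, 1.72, 2.39]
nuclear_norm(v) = 2.75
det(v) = 0.01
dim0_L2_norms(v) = [1.0, 1.23, 1.67]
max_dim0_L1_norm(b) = 4.28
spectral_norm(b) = 3.31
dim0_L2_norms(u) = [2.2, 2.0, 3.29]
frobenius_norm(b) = 3.64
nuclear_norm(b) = 5.10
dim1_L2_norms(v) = [1.74, 0.14, 1.5]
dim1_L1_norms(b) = [3.45, 2.42, 4.15]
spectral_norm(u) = 4.37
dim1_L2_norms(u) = [2.89, 3.23, 0.96]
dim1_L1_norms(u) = [4.79, 5.44, 1.47]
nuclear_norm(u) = 5.15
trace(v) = 0.02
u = b @ v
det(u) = 0.00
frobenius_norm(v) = 2.30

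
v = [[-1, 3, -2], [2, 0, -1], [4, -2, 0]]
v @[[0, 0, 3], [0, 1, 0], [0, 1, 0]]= [[0, 1, -3], [0, -1, 6], [0, -2, 12]]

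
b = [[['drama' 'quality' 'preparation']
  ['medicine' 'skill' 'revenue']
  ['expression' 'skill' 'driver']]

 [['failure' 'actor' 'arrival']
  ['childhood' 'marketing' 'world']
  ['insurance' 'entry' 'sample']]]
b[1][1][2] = 'world'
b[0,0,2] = 'preparation'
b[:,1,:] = [['medicine', 'skill', 'revenue'], ['childhood', 'marketing', 'world']]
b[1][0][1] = 'actor'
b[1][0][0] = 'failure'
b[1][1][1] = 'marketing'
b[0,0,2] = 'preparation'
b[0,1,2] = 'revenue'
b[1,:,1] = ['actor', 'marketing', 'entry']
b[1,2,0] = 'insurance'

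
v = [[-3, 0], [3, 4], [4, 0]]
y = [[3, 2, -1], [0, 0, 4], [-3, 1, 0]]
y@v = [[-7, 8], [16, 0], [12, 4]]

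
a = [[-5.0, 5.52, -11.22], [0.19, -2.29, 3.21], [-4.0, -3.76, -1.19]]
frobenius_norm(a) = 15.12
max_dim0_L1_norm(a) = 15.62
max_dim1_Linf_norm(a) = 11.22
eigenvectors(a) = [[(-0.92+0j),0.68+0.00j,0.68-0.00j], [(0.16+0j),(-0.42+0.23j),(-0.42-0.23j)], [-0.34+0.00j,-0.56+0.02j,-0.56-0.02j]]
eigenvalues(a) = [(-10.15+0j), (0.84+1.59j), (0.84-1.59j)]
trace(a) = -8.48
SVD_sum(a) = [[-4.94, 5.45, -11.28], [1.35, -1.49, 3.09], [-0.35, 0.38, -0.79]] + [[0.01, 0.01, 0.0], [-0.91, -1.01, -0.09], [-3.72, -4.09, -0.35]] + [[-0.07, 0.06, 0.06], [-0.25, 0.21, 0.21], [0.06, -0.05, -0.05]]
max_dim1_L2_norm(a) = 13.47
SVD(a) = [[-0.96, 0.00, -0.27], [0.26, -0.24, -0.93], [-0.07, -0.97, 0.23]] @ diag([13.993440557464847, 5.701869169187603, 0.411229062890609]) @ [[0.37, -0.40, 0.84], [0.67, 0.74, 0.06], [0.64, -0.54, -0.54]]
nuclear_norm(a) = 20.11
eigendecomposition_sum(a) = [[-6.80+0.00j,0.60+0.00j,-8.72+0.00j], [1.20-0.00j,(-0.11-0j),(1.54-0j)], [-2.53+0.00j,(0.22+0j),-3.25+0.00j]] + [[(0.9-0.14j),  2.46-1.23j,  -1.25-0.22j], [(-0.5+0.38j),  (-1.09+1.58j),  0.84-0.29j], [-0.73+0.13j,  -1.99+1.07j,  1.03+0.15j]] + [[0.90+0.14j,  2.46+1.23j,  (-1.25+0.22j)], [-0.50-0.38j,  (-1.09-1.58j),  (0.84+0.29j)], [-0.73-0.13j,  (-1.99-1.07j),  (1.03-0.15j)]]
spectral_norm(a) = 13.99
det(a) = -32.81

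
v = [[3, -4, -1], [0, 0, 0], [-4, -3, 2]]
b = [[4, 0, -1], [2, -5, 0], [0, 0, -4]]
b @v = [[16, -13, -6], [6, -8, -2], [16, 12, -8]]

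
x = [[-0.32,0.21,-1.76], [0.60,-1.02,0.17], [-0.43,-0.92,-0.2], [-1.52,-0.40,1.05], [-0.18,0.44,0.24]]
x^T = [[-0.32, 0.60, -0.43, -1.52, -0.18],[0.21, -1.02, -0.92, -0.4, 0.44],[-1.76, 0.17, -0.20, 1.05, 0.24]]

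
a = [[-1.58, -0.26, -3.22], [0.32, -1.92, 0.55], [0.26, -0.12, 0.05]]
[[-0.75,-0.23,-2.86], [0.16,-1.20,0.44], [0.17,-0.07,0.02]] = a@[[0.66, -0.0, -0.09],[-0.00, 0.63, 0.02],[-0.09, 0.02, 0.93]]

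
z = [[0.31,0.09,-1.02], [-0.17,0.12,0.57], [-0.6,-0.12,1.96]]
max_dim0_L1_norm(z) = 3.55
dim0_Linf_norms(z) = [0.6, 0.12, 1.96]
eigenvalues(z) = [2.23, -0.0, 0.16]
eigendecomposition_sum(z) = [[0.31, 0.07, -1.01], [-0.19, -0.04, 0.61], [-0.6, -0.14, 1.96]] + [[-0.0, 0.00, -0.0], [0.00, -0.0, 0.0], [-0.0, 0.00, -0.00]] + [[0.0, 0.02, -0.00], [0.02, 0.16, -0.04], [0.00, 0.02, -0.0]]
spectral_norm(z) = 2.39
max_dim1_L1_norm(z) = 2.68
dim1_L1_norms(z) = [1.42, 0.86, 2.68]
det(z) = -0.00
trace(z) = 2.39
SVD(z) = [[-0.45, -0.25, 0.86], [0.25, -0.96, -0.15], [0.86, 0.14, 0.49]] @ diag([2.388471237585457, 0.15491581951825747, 0.0024972164471048146]) @ [[-0.29,-0.05,0.96], [-0.01,-1.00,-0.05], [-0.96,0.02,-0.29]]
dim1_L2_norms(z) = [1.07, 0.61, 2.05]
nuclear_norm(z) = 2.55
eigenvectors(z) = [[0.44, -0.96, -0.11],[-0.27, 0.03, -0.99],[-0.86, -0.29, -0.1]]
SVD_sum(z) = [[0.31, 0.05, -1.02], [-0.17, -0.03, 0.56], [-0.60, -0.10, 1.96]] + [[0.00, 0.04, 0.0], [0.0, 0.15, 0.01], [-0.00, -0.02, -0.00]] + [[-0.0,0.00,-0.00], [0.0,-0.0,0.0], [-0.0,0.0,-0.00]]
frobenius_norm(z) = 2.39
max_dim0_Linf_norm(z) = 1.96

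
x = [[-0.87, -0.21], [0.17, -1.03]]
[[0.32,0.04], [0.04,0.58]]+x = [[-0.55, -0.17],[0.21, -0.45]]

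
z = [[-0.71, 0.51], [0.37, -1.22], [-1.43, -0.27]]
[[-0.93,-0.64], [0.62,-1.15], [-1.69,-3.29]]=z @ [[1.21,2.01], [-0.14,1.55]]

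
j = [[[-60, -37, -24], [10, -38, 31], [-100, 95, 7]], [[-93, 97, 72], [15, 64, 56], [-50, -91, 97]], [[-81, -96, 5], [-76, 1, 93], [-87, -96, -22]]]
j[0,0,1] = -37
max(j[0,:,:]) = 95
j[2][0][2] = 5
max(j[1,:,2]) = 97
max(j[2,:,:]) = 93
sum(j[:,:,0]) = -522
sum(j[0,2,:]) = 2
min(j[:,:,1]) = -96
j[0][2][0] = -100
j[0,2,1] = 95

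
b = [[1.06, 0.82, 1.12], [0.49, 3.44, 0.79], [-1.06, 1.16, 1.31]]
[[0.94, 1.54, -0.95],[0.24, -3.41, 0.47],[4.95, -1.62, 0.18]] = b @ [[-1.70, 1.36, -0.53], [-0.30, -1.45, 0.35], [2.67, 1.15, -0.6]]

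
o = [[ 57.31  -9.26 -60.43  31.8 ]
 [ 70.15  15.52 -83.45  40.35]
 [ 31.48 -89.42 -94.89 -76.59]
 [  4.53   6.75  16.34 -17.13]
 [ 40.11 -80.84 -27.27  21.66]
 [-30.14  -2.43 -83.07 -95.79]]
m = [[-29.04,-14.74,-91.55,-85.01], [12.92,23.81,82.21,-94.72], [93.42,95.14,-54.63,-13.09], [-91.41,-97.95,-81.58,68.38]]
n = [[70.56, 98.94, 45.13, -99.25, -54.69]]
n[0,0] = 70.56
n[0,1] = 98.94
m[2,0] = 93.42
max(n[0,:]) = 98.94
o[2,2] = -94.89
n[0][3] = -99.25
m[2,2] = -54.63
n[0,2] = 45.13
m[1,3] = -94.72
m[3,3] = 68.38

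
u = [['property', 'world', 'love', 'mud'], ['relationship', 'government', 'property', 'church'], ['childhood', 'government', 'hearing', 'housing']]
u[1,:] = ['relationship', 'government', 'property', 'church']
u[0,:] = ['property', 'world', 'love', 'mud']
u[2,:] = ['childhood', 'government', 'hearing', 'housing']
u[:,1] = ['world', 'government', 'government']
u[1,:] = ['relationship', 'government', 'property', 'church']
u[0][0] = 'property'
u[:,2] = ['love', 'property', 'hearing']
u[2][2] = 'hearing'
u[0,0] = 'property'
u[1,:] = ['relationship', 'government', 'property', 'church']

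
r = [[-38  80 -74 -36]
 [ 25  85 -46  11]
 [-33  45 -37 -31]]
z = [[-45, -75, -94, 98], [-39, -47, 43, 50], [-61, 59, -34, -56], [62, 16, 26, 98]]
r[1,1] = 85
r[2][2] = -37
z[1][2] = 43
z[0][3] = 98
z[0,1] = -75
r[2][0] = -33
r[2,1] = 45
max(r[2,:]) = 45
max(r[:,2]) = -37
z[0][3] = 98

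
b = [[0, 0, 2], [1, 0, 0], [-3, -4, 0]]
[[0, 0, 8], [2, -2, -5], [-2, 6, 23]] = b@[[2, -2, -5], [-1, 0, -2], [0, 0, 4]]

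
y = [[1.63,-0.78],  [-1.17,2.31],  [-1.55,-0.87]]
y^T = [[1.63, -1.17, -1.55],[-0.78, 2.31, -0.87]]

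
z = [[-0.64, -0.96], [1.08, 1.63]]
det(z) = -0.01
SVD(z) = [[-0.51, 0.86],  [0.86, 0.51]] @ diag([2.2703506455024067, 0.0028189478187778385]) @ [[0.55, 0.83], [-0.83, 0.55]]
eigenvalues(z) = [-0.01, 1.0]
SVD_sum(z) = [[-0.64,-0.96], [1.08,1.63]] + [[-0.0, 0.00], [-0.0, 0.0]]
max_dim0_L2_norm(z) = 1.89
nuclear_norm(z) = 2.27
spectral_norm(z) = 2.27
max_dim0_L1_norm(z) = 2.59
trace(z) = 0.99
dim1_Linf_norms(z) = [0.96, 1.63]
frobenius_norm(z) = 2.27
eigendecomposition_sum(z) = [[-0.01, -0.01], [0.01, 0.0]] + [[-0.63, -0.95], [1.07, 1.63]]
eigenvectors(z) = [[-0.83, 0.51], [0.55, -0.86]]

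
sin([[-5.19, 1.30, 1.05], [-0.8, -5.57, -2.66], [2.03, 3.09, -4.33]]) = [[0.49, -1.64, 2.68],[3.86, 8.85, 0.40],[1.65, -1.86, 6.33]]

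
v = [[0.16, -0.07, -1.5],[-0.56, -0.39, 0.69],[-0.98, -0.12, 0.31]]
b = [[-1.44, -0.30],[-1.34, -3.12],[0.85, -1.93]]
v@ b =[[-1.41, 3.07],[1.92, 0.05],[1.84, 0.07]]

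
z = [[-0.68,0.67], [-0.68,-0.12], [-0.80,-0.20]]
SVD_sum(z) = [[-0.78,  0.15], [-0.63,  0.12], [-0.73,  0.14]] + [[0.10, 0.52], [-0.05, -0.24], [-0.07, -0.34]]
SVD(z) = [[-0.63, 0.78], [-0.51, -0.36], [-0.59, -0.51]] @ diag([1.267406322056001, 0.6795448585726185]) @ [[0.98, -0.19], [0.19, 0.98]]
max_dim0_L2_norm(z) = 1.25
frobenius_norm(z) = 1.44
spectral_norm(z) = 1.27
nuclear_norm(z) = 1.95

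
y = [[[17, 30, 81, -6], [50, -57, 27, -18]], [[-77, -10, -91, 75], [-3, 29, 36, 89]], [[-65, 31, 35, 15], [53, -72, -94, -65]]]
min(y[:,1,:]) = -94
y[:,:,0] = [[17, 50], [-77, -3], [-65, 53]]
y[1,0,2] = -91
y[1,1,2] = 36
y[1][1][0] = -3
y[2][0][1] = 31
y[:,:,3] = [[-6, -18], [75, 89], [15, -65]]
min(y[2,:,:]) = -94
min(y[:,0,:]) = -91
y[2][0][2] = 35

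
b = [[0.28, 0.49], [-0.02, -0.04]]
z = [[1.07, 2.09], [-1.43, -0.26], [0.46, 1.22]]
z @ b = [[0.26, 0.44], [-0.40, -0.69], [0.1, 0.18]]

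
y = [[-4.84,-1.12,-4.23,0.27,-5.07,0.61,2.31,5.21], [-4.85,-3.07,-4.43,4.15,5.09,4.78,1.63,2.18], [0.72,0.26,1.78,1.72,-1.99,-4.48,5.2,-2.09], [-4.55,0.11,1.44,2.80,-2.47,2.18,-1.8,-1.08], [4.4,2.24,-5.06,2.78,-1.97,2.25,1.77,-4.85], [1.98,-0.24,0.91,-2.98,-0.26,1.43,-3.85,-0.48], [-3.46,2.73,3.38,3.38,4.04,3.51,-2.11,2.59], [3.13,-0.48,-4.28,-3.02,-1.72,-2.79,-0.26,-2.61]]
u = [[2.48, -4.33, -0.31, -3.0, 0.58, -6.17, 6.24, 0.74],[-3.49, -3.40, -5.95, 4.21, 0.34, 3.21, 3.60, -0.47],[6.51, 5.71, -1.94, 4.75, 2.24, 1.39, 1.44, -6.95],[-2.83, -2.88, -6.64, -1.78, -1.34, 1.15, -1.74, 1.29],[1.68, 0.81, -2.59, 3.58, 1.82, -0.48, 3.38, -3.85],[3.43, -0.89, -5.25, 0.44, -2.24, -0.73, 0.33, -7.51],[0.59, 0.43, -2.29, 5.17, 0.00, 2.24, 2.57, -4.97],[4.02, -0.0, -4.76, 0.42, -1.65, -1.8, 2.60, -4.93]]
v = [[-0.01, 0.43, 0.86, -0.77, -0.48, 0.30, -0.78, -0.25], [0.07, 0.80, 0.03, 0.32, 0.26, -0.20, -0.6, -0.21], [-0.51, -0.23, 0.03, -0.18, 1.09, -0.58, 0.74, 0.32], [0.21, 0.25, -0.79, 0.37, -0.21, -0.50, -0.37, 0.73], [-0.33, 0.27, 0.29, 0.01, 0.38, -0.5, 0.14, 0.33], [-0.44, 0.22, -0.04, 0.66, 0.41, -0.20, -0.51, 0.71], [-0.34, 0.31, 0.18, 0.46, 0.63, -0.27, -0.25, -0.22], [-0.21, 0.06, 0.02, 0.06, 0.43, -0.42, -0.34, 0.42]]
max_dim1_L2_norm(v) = 1.59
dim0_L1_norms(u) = [25.03, 18.45, 29.73, 23.35, 10.21, 17.17, 21.9, 30.71]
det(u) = -1827.94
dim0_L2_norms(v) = [0.88, 1.08, 1.22, 1.23, 1.56, 1.12, 1.45, 1.26]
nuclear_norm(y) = 57.86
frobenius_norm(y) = 24.42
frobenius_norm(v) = 3.51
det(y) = 74288.02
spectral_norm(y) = 15.23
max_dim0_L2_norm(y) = 10.64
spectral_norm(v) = 2.26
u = v @ y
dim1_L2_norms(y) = [10.06, 11.22, 7.88, 6.77, 9.66, 5.55, 9.06, 7.42]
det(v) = -0.02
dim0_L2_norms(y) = [10.64, 4.85, 9.95, 8.08, 9.21, 8.67, 7.79, 8.64]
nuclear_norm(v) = 7.88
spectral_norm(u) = 19.06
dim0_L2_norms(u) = [9.99, 8.53, 12.06, 9.61, 4.28, 7.79, 9.05, 13.08]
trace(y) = -8.59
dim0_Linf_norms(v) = [0.51, 0.8, 0.86, 0.77, 1.09, 0.58, 0.78, 0.73]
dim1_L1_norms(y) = [23.66, 30.18, 18.24, 16.43, 25.32, 12.13, 25.2, 18.29]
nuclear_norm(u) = 57.54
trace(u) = -5.91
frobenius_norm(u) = 27.25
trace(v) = 1.54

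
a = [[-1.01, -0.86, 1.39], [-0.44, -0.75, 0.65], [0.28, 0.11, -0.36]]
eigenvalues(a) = [-1.81, 0.01, -0.31]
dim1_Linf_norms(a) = [1.39, 0.75, 0.36]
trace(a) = -2.12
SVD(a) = [[-0.86,0.36,0.37], [-0.47,-0.83,-0.29], [0.20,-0.43,0.88]] @ diag([2.2344660378918464, 0.31245996250391994, 0.00550430195029919]) @ [[0.51, 0.5, -0.70],[-0.36, 0.86, 0.35],[0.78, 0.08, 0.62]]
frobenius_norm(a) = 2.26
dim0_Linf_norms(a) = [1.01, 0.86, 1.39]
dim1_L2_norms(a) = [1.92, 1.09, 0.47]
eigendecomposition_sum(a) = [[-0.98, -0.93, 1.35],[-0.55, -0.52, 0.75],[0.23, 0.22, -0.32]] + [[0.00, -0.00, 0.01],[0.00, -0.0, 0.00],[0.0, -0.00, 0.0]] + [[-0.03, 0.07, 0.03], [0.10, -0.23, -0.10], [0.05, -0.11, -0.05]]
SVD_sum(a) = [[-0.97,-0.96,1.35], [-0.53,-0.53,0.74], [0.23,0.22,-0.32]] + [[-0.04,0.1,0.04], [0.09,-0.22,-0.09], [0.05,-0.11,-0.05]] + [[0.0, 0.00, 0.0], [-0.00, -0.00, -0.00], [0.00, 0.0, 0.0]]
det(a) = 0.00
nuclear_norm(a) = 2.55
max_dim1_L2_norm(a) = 1.92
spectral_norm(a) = 2.23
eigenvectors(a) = [[0.86, 0.78, -0.27], [0.48, 0.08, 0.87], [-0.2, 0.62, 0.40]]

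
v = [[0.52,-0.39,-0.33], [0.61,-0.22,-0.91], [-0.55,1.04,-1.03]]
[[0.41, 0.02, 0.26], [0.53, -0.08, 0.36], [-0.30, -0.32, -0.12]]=v@[[0.17, -0.03, 0.3], [-0.54, -0.20, -0.12], [-0.34, 0.12, -0.16]]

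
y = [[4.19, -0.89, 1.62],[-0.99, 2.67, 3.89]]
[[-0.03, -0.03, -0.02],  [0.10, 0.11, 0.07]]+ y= [[4.16, -0.92, 1.60],[-0.89, 2.78, 3.96]]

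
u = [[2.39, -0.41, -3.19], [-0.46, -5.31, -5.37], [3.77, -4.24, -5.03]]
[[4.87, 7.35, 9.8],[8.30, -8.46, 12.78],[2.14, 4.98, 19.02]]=u @[[-1.61,2.75,1.85], [1.54,1.84,-0.99], [-2.93,-0.48,-1.56]]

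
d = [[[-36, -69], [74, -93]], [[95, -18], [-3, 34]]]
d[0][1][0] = 74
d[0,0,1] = -69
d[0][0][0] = -36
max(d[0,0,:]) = -36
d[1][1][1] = 34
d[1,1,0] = -3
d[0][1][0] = 74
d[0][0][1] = -69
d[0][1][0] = 74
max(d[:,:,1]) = 34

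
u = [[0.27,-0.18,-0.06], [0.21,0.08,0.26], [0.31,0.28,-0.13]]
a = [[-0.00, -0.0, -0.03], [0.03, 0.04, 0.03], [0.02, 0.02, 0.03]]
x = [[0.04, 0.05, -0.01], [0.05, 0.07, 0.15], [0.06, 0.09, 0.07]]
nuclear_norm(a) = 0.10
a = u @ x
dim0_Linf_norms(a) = [0.03, 0.04, 0.03]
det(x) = -0.00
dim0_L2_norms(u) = [0.46, 0.34, 0.3]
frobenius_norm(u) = 0.65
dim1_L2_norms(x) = [0.06, 0.17, 0.13]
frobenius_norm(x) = 0.23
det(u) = -0.04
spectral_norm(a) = 0.07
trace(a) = 0.07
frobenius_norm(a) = 0.08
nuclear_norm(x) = 0.29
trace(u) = 0.22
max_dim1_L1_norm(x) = 0.27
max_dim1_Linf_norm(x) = 0.15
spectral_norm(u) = 0.49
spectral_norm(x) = 0.21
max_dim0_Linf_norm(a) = 0.04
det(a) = 0.00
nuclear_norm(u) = 1.09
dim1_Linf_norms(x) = [0.05, 0.15, 0.09]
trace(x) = 0.18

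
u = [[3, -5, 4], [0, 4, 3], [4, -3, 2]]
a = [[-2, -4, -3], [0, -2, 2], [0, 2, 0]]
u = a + [[5, -1, 7], [0, 6, 1], [4, -5, 2]]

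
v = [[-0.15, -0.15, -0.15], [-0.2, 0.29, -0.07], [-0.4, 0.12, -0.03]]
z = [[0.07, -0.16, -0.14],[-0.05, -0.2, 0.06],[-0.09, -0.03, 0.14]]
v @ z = [[0.01, 0.06, -0.01], [-0.02, -0.02, 0.04], [-0.03, 0.04, 0.06]]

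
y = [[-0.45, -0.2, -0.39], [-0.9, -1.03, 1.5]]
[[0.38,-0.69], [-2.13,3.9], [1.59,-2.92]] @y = [[0.45, 0.63, -1.18], [-2.55, -3.59, 6.68], [1.91, 2.69, -5.00]]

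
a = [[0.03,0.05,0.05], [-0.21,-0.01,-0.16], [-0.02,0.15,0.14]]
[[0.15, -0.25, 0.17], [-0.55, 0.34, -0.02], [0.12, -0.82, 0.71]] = a @ [[2.99, 0.82, -2.22], [1.79, -2.48, 1.75], [-0.62, -3.06, 2.9]]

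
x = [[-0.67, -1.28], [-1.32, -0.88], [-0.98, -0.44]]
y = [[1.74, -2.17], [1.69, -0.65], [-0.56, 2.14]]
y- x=[[2.41, -0.89], [3.01, 0.23], [0.42, 2.58]]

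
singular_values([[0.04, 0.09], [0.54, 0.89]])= [1.05, 0.01]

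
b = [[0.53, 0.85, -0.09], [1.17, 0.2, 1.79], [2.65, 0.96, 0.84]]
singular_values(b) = [3.5, 1.34, 0.5]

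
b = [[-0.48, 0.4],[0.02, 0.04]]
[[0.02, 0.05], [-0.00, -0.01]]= b @ [[-0.07, -0.17],  [-0.04, -0.09]]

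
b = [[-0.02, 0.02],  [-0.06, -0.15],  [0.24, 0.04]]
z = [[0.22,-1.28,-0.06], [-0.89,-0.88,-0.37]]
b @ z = [[-0.02, 0.01, -0.01], [0.12, 0.21, 0.06], [0.02, -0.34, -0.03]]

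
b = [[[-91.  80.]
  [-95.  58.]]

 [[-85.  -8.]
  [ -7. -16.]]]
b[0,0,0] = -91.0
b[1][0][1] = -8.0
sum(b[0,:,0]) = -186.0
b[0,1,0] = -95.0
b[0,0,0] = -91.0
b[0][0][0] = -91.0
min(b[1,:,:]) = -85.0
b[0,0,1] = 80.0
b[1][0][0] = -85.0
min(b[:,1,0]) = -95.0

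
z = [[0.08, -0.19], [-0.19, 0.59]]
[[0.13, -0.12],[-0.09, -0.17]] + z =[[0.21, -0.31], [-0.28, 0.42]]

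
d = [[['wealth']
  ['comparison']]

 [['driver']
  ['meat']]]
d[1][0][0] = 'driver'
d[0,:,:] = [['wealth'], ['comparison']]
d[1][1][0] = 'meat'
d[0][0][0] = 'wealth'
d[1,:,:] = [['driver'], ['meat']]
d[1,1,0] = 'meat'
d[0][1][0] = 'comparison'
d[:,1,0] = ['comparison', 'meat']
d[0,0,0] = 'wealth'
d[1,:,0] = ['driver', 'meat']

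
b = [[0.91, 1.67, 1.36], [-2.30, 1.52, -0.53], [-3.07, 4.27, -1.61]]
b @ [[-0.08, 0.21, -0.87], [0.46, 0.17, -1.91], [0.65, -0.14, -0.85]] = [[1.58, 0.28, -5.14],[0.54, -0.15, -0.45],[1.16, 0.31, -4.12]]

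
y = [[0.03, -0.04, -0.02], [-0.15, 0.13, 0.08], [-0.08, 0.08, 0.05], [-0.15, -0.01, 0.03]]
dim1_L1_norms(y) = [0.09, 0.36, 0.21, 0.19]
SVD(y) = [[-0.18, 0.18, -0.42], [0.76, -0.33, 0.38], [0.43, -0.27, -0.82], [0.45, 0.89, -0.02]] @ diag([0.27843378163031085, 0.09982624823048344, 0.003057680701168939]) @ [[-0.8, 0.49, 0.36], [-0.57, -0.80, -0.17], [-0.21, 0.34, -0.92]]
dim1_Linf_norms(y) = [0.04, 0.15, 0.08, 0.15]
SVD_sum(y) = [[0.04, -0.02, -0.02],[-0.17, 0.1, 0.08],[-0.1, 0.06, 0.04],[-0.10, 0.06, 0.04]] + [[-0.01,-0.01,-0.00], [0.02,0.03,0.01], [0.02,0.02,0.00], [-0.05,-0.07,-0.01]] + [[0.0, -0.00, 0.00], [-0.0, 0.0, -0.0], [0.00, -0.0, 0.00], [0.0, -0.0, 0.0]]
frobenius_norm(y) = 0.30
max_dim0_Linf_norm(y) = 0.15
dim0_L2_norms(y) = [0.23, 0.16, 0.1]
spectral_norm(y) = 0.28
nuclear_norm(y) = 0.38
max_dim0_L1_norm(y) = 0.41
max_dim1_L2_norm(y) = 0.21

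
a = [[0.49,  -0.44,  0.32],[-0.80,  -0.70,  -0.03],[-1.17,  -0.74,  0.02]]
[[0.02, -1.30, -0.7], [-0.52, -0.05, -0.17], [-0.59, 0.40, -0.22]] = a @ [[0.18, -1.36, -0.11], [0.52, 1.62, 0.43], [0.49, 0.24, -1.43]]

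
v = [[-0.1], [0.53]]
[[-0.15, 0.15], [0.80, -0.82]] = v @ [[1.51, -1.54]]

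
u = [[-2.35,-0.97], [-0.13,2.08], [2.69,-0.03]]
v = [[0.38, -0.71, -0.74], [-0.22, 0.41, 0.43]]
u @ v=[[-0.68, 1.27, 1.32], [-0.51, 0.95, 0.99], [1.03, -1.92, -2.00]]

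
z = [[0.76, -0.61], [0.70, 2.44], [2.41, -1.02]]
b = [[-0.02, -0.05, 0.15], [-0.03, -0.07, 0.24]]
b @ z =[[0.31, -0.26], [0.51, -0.4]]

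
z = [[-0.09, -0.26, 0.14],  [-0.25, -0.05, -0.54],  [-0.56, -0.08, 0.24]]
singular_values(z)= [0.64, 0.6, 0.23]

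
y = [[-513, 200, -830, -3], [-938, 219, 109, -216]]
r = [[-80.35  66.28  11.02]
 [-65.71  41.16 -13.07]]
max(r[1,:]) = 41.16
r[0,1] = 66.28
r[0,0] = -80.35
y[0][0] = -513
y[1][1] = 219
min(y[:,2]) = -830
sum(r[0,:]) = -3.0499999999999936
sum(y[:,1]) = 419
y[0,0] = -513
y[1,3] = -216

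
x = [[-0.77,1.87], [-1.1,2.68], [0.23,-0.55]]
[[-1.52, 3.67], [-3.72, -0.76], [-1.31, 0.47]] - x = [[-0.75, 1.8], [-2.62, -3.44], [-1.54, 1.02]]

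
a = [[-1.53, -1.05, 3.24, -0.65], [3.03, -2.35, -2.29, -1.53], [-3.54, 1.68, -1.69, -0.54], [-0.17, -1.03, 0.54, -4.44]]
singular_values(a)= [5.82, 4.92, 4.1, 1.1]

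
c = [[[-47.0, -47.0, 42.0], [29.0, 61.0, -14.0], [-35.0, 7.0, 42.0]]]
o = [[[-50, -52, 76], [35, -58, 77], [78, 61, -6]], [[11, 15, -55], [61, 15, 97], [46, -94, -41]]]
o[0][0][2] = 76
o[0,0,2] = 76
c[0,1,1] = 61.0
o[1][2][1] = -94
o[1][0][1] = 15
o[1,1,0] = 61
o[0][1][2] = 77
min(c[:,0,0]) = -47.0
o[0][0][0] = -50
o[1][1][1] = 15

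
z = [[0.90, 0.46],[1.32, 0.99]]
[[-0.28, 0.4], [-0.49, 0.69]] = z @ [[-0.18, 0.27], [-0.25, 0.34]]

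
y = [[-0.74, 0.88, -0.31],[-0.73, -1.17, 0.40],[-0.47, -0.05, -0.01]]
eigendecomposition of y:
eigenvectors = [[-0.72+0.00j, (-0.72-0j), -0.00+0.00j], [0.09-0.62j, 0.09+0.62j, 0.33+0.00j], [-0.22-0.19j, -0.22+0.19j, (0.94+0j)]]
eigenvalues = [(-0.95+0.67j), (-0.95-0.67j), (-0.03+0j)]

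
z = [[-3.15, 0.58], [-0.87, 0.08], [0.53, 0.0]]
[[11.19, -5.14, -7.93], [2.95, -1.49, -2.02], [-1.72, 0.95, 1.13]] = z@[[-3.24, 1.79, 2.13], [1.7, 0.86, -2.10]]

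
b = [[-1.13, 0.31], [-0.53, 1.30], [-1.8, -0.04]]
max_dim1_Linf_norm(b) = 1.8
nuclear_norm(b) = 3.48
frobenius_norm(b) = 2.57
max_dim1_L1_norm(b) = 1.84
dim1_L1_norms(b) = [1.44, 1.83, 1.84]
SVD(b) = [[-0.52, 0.02], [-0.39, -0.9], [-0.76, 0.44]] @ diag([2.2542937903254257, 1.2262379487278252]) @ [[0.96, -0.28],[-0.28, -0.96]]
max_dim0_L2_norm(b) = 2.19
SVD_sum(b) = [[-1.12, 0.33], [-0.84, 0.25], [-1.65, 0.48]] + [[-0.01, -0.02], [0.31, 1.05], [-0.15, -0.52]]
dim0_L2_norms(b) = [2.19, 1.34]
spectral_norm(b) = 2.25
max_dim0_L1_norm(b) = 3.46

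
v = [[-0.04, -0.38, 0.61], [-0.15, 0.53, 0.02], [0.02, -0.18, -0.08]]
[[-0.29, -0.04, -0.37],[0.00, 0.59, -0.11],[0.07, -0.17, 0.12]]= v @ [[-0.86,  -1.54,  -0.68], [-0.21,  0.66,  -0.36], [-0.66,  0.25,  -0.88]]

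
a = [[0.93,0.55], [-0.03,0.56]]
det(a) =0.537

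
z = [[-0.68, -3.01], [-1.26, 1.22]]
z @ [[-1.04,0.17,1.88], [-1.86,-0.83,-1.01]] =[[6.31,2.38,1.76], [-0.96,-1.23,-3.6]]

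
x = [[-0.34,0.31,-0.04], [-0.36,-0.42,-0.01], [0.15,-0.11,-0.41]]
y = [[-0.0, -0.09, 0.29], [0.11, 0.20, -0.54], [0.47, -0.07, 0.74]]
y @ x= [[0.08,0.01,-0.12], [-0.19,0.01,0.22], [-0.02,0.09,-0.32]]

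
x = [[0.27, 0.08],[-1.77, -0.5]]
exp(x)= [[1.24, 0.07],  [-1.58, 0.55]]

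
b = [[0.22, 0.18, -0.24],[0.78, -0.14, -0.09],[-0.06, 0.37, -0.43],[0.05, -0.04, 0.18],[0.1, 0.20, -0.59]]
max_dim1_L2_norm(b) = 0.8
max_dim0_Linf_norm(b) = 0.78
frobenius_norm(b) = 1.24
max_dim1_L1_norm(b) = 1.01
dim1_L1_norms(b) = [0.64, 1.01, 0.86, 0.27, 0.89]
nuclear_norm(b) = 1.90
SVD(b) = [[-0.39, 0.03, -0.47], [-0.45, 0.85, -0.00], [-0.47, -0.44, -0.52], [0.14, 0.15, -0.39], [-0.64, -0.25, 0.6]] @ diag([0.9262550643899324, 0.8049692928551805, 0.1690443529143559]) @ [[-0.50, -0.34, 0.8], [0.84, -0.41, 0.35], [-0.21, -0.84, -0.49]]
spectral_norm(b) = 0.93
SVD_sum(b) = [[0.18, 0.12, -0.29], [0.21, 0.14, -0.33], [0.22, 0.15, -0.35], [-0.07, -0.05, 0.11], [0.29, 0.2, -0.47]] + [[0.02,-0.01,0.01], [0.57,-0.28,0.24], [-0.3,0.15,-0.12], [0.10,-0.05,0.04], [-0.17,0.08,-0.07]] + [[0.02, 0.07, 0.04], [0.0, 0.0, 0.00], [0.02, 0.07, 0.04], [0.01, 0.06, 0.03], [-0.02, -0.09, -0.05]]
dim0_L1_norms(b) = [1.21, 0.93, 1.53]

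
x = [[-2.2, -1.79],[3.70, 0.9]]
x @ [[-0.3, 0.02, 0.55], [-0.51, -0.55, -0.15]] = [[1.57, 0.94, -0.94], [-1.57, -0.42, 1.9]]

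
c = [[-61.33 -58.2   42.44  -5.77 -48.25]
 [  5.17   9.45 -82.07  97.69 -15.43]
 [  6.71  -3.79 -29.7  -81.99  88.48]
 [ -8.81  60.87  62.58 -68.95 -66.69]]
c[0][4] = -48.25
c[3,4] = -66.69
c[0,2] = 42.44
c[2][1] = -3.79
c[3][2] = 62.58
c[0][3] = -5.77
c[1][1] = 9.45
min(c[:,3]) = -81.99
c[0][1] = -58.2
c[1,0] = 5.17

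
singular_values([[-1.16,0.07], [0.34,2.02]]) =[2.05, 1.15]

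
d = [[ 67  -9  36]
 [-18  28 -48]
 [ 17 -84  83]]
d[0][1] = -9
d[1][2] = -48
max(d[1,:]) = 28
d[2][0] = 17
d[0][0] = 67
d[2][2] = 83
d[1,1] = 28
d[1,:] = [-18, 28, -48]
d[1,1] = 28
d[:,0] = [67, -18, 17]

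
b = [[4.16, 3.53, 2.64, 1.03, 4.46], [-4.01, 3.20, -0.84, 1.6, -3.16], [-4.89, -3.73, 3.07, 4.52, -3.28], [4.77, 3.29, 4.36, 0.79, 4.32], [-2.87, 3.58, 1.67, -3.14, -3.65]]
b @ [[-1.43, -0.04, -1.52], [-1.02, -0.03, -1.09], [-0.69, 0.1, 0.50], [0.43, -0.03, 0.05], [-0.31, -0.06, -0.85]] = [[-12.31, -0.31, -12.59], [4.72, 0.12, 4.95], [11.64, 0.68, 16.05], [-14.18, -0.14, -12.29], [-0.92, 0.49, 4.24]]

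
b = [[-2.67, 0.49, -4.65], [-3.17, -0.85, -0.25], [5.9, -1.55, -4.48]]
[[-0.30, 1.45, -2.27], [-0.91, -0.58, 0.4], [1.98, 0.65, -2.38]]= b@[[0.28, 0.05, -0.09], [0.05, 0.58, -0.28], [-0.09, -0.28, 0.51]]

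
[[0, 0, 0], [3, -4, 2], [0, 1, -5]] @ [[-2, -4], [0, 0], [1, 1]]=[[0, 0], [-4, -10], [-5, -5]]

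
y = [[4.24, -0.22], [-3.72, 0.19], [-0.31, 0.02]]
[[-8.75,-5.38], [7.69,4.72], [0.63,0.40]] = y@[[-2.16, -1.21], [-1.84, 1.15]]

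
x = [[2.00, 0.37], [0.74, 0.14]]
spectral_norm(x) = 2.17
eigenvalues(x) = [2.14, 0.0]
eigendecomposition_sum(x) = [[2.0, 0.37], [0.74, 0.14]] + [[0.0, -0.00], [-0.00, 0.00]]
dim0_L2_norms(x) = [2.13, 0.4]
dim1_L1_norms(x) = [2.37, 0.88]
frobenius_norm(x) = 2.17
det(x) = 0.01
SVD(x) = [[-0.94, -0.35], [-0.35, 0.94]] @ diag([2.1688918434054782, 0.002858602663314511]) @ [[-0.98, -0.18], [-0.18, 0.98]]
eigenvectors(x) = [[0.94, -0.18], [0.35, 0.98]]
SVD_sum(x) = [[2.00, 0.37], [0.74, 0.14]] + [[0.00, -0.00], [-0.0, 0.0]]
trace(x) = 2.14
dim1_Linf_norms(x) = [2.0, 0.74]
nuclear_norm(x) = 2.17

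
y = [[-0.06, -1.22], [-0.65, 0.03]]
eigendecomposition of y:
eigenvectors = [[-0.82, 0.79],  [-0.57, -0.61]]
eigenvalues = [-0.91, 0.88]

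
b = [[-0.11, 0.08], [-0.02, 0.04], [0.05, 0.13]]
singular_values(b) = [0.16, 0.12]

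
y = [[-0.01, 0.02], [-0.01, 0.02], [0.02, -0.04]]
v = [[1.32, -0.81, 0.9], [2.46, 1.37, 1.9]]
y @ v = [[0.04, 0.04, 0.03], [0.04, 0.04, 0.03], [-0.07, -0.07, -0.06]]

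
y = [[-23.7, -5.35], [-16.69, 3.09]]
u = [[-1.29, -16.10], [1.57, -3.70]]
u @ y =[[299.28,-42.85], [24.54,-19.83]]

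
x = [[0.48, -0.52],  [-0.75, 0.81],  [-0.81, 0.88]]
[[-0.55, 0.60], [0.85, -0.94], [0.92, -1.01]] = x@[[-1.05, 1.37], [0.08, 0.11]]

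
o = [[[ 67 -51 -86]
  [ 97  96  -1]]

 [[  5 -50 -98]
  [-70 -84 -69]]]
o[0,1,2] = -1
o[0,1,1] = 96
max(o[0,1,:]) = 97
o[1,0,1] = -50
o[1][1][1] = -84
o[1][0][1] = -50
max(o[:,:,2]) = -1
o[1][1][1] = -84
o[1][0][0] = 5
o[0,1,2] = -1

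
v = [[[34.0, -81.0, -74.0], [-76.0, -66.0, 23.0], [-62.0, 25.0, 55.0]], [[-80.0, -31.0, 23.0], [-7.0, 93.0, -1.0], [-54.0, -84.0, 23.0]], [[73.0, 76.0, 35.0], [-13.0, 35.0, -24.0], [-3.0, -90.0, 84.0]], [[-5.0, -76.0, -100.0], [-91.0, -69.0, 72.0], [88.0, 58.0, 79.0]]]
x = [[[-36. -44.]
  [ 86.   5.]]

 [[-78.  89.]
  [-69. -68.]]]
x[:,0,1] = [-44.0, 89.0]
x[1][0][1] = 89.0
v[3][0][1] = -76.0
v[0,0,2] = -74.0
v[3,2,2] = 79.0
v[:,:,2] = [[-74.0, 23.0, 55.0], [23.0, -1.0, 23.0], [35.0, -24.0, 84.0], [-100.0, 72.0, 79.0]]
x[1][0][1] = 89.0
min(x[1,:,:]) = -78.0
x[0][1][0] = 86.0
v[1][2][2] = 23.0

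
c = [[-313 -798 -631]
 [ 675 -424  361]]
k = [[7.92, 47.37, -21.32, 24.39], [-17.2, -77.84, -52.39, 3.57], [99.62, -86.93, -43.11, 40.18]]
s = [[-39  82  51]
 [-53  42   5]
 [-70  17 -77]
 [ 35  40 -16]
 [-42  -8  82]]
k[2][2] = -43.11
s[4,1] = -8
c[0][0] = -313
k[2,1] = -86.93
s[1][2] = 5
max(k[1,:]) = 3.57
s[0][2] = 51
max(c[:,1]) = -424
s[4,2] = 82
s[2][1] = 17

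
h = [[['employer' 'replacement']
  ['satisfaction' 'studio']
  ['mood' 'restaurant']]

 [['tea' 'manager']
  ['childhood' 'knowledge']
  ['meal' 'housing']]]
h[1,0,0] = 'tea'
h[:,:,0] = [['employer', 'satisfaction', 'mood'], ['tea', 'childhood', 'meal']]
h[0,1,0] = 'satisfaction'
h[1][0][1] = 'manager'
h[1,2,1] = 'housing'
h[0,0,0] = 'employer'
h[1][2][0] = 'meal'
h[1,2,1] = 'housing'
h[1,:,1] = ['manager', 'knowledge', 'housing']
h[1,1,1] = 'knowledge'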